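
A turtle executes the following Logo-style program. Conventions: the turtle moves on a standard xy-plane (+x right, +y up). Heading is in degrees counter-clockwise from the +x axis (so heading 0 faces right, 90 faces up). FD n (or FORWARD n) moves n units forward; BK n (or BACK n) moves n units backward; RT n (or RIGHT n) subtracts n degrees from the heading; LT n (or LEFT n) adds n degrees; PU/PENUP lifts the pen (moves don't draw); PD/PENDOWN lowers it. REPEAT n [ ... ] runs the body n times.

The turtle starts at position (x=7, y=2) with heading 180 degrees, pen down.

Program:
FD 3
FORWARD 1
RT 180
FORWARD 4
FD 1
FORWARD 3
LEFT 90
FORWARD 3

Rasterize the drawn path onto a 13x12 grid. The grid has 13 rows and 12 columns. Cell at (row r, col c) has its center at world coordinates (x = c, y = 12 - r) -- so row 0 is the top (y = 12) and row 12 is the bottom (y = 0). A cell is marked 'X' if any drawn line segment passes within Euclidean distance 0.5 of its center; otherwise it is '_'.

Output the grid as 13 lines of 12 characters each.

Answer: ____________
____________
____________
____________
____________
____________
____________
___________X
___________X
___________X
___XXXXXXXXX
____________
____________

Derivation:
Segment 0: (7,2) -> (4,2)
Segment 1: (4,2) -> (3,2)
Segment 2: (3,2) -> (7,2)
Segment 3: (7,2) -> (8,2)
Segment 4: (8,2) -> (11,2)
Segment 5: (11,2) -> (11,5)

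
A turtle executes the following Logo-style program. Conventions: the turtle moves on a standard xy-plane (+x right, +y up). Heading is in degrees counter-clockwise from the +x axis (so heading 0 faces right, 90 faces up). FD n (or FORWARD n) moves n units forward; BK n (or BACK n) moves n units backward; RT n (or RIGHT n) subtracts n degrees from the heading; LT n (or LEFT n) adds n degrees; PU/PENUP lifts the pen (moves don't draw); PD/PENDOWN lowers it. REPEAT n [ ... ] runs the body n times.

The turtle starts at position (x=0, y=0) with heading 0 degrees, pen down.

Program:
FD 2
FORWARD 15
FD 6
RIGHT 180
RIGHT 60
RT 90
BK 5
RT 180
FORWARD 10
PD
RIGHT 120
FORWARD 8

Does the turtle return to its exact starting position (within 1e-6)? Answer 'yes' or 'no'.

Answer: no

Derivation:
Executing turtle program step by step:
Start: pos=(0,0), heading=0, pen down
FD 2: (0,0) -> (2,0) [heading=0, draw]
FD 15: (2,0) -> (17,0) [heading=0, draw]
FD 6: (17,0) -> (23,0) [heading=0, draw]
RT 180: heading 0 -> 180
RT 60: heading 180 -> 120
RT 90: heading 120 -> 30
BK 5: (23,0) -> (18.67,-2.5) [heading=30, draw]
RT 180: heading 30 -> 210
FD 10: (18.67,-2.5) -> (10.01,-7.5) [heading=210, draw]
PD: pen down
RT 120: heading 210 -> 90
FD 8: (10.01,-7.5) -> (10.01,0.5) [heading=90, draw]
Final: pos=(10.01,0.5), heading=90, 6 segment(s) drawn

Start position: (0, 0)
Final position: (10.01, 0.5)
Distance = 10.022; >= 1e-6 -> NOT closed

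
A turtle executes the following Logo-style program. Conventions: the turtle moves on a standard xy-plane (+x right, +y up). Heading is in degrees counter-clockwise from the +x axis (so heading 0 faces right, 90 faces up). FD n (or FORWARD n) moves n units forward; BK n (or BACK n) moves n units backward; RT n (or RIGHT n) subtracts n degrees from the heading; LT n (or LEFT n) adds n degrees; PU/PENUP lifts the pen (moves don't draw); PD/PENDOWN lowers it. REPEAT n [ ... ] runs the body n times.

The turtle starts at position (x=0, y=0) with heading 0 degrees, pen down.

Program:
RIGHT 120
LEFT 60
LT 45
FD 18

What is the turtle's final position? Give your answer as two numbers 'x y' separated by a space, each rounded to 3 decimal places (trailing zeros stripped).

Answer: 17.387 -4.659

Derivation:
Executing turtle program step by step:
Start: pos=(0,0), heading=0, pen down
RT 120: heading 0 -> 240
LT 60: heading 240 -> 300
LT 45: heading 300 -> 345
FD 18: (0,0) -> (17.387,-4.659) [heading=345, draw]
Final: pos=(17.387,-4.659), heading=345, 1 segment(s) drawn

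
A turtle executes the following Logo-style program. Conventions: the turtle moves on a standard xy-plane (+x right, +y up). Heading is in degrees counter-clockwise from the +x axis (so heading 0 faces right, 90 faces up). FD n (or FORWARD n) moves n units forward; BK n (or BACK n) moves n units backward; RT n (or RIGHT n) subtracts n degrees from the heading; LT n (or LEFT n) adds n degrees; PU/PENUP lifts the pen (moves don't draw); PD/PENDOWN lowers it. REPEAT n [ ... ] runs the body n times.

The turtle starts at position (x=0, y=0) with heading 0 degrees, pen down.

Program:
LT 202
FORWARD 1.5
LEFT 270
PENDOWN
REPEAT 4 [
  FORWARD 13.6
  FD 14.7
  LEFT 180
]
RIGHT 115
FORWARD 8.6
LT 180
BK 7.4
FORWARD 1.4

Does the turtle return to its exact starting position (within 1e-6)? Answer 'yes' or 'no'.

Executing turtle program step by step:
Start: pos=(0,0), heading=0, pen down
LT 202: heading 0 -> 202
FD 1.5: (0,0) -> (-1.391,-0.562) [heading=202, draw]
LT 270: heading 202 -> 112
PD: pen down
REPEAT 4 [
  -- iteration 1/4 --
  FD 13.6: (-1.391,-0.562) -> (-6.485,12.048) [heading=112, draw]
  FD 14.7: (-6.485,12.048) -> (-11.992,25.677) [heading=112, draw]
  LT 180: heading 112 -> 292
  -- iteration 2/4 --
  FD 13.6: (-11.992,25.677) -> (-6.897,13.068) [heading=292, draw]
  FD 14.7: (-6.897,13.068) -> (-1.391,-0.562) [heading=292, draw]
  LT 180: heading 292 -> 112
  -- iteration 3/4 --
  FD 13.6: (-1.391,-0.562) -> (-6.485,12.048) [heading=112, draw]
  FD 14.7: (-6.485,12.048) -> (-11.992,25.677) [heading=112, draw]
  LT 180: heading 112 -> 292
  -- iteration 4/4 --
  FD 13.6: (-11.992,25.677) -> (-6.897,13.068) [heading=292, draw]
  FD 14.7: (-6.897,13.068) -> (-1.391,-0.562) [heading=292, draw]
  LT 180: heading 292 -> 112
]
RT 115: heading 112 -> 357
FD 8.6: (-1.391,-0.562) -> (7.197,-1.012) [heading=357, draw]
LT 180: heading 357 -> 177
BK 7.4: (7.197,-1.012) -> (14.587,-1.399) [heading=177, draw]
FD 1.4: (14.587,-1.399) -> (13.189,-1.326) [heading=177, draw]
Final: pos=(13.189,-1.326), heading=177, 12 segment(s) drawn

Start position: (0, 0)
Final position: (13.189, -1.326)
Distance = 13.256; >= 1e-6 -> NOT closed

Answer: no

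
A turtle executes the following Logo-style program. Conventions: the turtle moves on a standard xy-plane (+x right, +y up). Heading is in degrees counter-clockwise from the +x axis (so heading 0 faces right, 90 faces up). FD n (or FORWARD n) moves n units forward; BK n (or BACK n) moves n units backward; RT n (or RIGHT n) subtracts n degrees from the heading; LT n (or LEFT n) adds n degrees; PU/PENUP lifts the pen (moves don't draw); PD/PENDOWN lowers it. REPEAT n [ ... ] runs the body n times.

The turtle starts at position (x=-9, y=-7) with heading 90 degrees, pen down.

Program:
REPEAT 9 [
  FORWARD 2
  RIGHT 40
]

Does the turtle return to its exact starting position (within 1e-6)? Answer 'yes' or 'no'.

Answer: yes

Derivation:
Executing turtle program step by step:
Start: pos=(-9,-7), heading=90, pen down
REPEAT 9 [
  -- iteration 1/9 --
  FD 2: (-9,-7) -> (-9,-5) [heading=90, draw]
  RT 40: heading 90 -> 50
  -- iteration 2/9 --
  FD 2: (-9,-5) -> (-7.714,-3.468) [heading=50, draw]
  RT 40: heading 50 -> 10
  -- iteration 3/9 --
  FD 2: (-7.714,-3.468) -> (-5.745,-3.121) [heading=10, draw]
  RT 40: heading 10 -> 330
  -- iteration 4/9 --
  FD 2: (-5.745,-3.121) -> (-4.013,-4.121) [heading=330, draw]
  RT 40: heading 330 -> 290
  -- iteration 5/9 --
  FD 2: (-4.013,-4.121) -> (-3.329,-6) [heading=290, draw]
  RT 40: heading 290 -> 250
  -- iteration 6/9 --
  FD 2: (-3.329,-6) -> (-4.013,-7.879) [heading=250, draw]
  RT 40: heading 250 -> 210
  -- iteration 7/9 --
  FD 2: (-4.013,-7.879) -> (-5.745,-8.879) [heading=210, draw]
  RT 40: heading 210 -> 170
  -- iteration 8/9 --
  FD 2: (-5.745,-8.879) -> (-7.714,-8.532) [heading=170, draw]
  RT 40: heading 170 -> 130
  -- iteration 9/9 --
  FD 2: (-7.714,-8.532) -> (-9,-7) [heading=130, draw]
  RT 40: heading 130 -> 90
]
Final: pos=(-9,-7), heading=90, 9 segment(s) drawn

Start position: (-9, -7)
Final position: (-9, -7)
Distance = 0; < 1e-6 -> CLOSED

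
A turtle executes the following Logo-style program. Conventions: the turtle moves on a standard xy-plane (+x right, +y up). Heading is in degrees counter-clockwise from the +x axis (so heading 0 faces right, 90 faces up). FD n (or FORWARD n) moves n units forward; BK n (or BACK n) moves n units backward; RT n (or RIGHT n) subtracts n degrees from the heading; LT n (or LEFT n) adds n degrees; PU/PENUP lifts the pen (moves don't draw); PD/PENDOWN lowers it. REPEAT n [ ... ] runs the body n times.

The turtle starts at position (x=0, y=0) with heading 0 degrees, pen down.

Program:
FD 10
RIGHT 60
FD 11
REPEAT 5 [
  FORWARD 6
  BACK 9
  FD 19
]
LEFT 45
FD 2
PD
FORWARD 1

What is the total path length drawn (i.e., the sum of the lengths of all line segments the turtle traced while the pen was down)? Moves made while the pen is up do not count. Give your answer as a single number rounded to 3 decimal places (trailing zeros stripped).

Executing turtle program step by step:
Start: pos=(0,0), heading=0, pen down
FD 10: (0,0) -> (10,0) [heading=0, draw]
RT 60: heading 0 -> 300
FD 11: (10,0) -> (15.5,-9.526) [heading=300, draw]
REPEAT 5 [
  -- iteration 1/5 --
  FD 6: (15.5,-9.526) -> (18.5,-14.722) [heading=300, draw]
  BK 9: (18.5,-14.722) -> (14,-6.928) [heading=300, draw]
  FD 19: (14,-6.928) -> (23.5,-23.383) [heading=300, draw]
  -- iteration 2/5 --
  FD 6: (23.5,-23.383) -> (26.5,-28.579) [heading=300, draw]
  BK 9: (26.5,-28.579) -> (22,-20.785) [heading=300, draw]
  FD 19: (22,-20.785) -> (31.5,-37.239) [heading=300, draw]
  -- iteration 3/5 --
  FD 6: (31.5,-37.239) -> (34.5,-42.435) [heading=300, draw]
  BK 9: (34.5,-42.435) -> (30,-34.641) [heading=300, draw]
  FD 19: (30,-34.641) -> (39.5,-51.095) [heading=300, draw]
  -- iteration 4/5 --
  FD 6: (39.5,-51.095) -> (42.5,-56.292) [heading=300, draw]
  BK 9: (42.5,-56.292) -> (38,-48.497) [heading=300, draw]
  FD 19: (38,-48.497) -> (47.5,-64.952) [heading=300, draw]
  -- iteration 5/5 --
  FD 6: (47.5,-64.952) -> (50.5,-70.148) [heading=300, draw]
  BK 9: (50.5,-70.148) -> (46,-62.354) [heading=300, draw]
  FD 19: (46,-62.354) -> (55.5,-78.808) [heading=300, draw]
]
LT 45: heading 300 -> 345
FD 2: (55.5,-78.808) -> (57.432,-79.326) [heading=345, draw]
PD: pen down
FD 1: (57.432,-79.326) -> (58.398,-79.585) [heading=345, draw]
Final: pos=(58.398,-79.585), heading=345, 19 segment(s) drawn

Segment lengths:
  seg 1: (0,0) -> (10,0), length = 10
  seg 2: (10,0) -> (15.5,-9.526), length = 11
  seg 3: (15.5,-9.526) -> (18.5,-14.722), length = 6
  seg 4: (18.5,-14.722) -> (14,-6.928), length = 9
  seg 5: (14,-6.928) -> (23.5,-23.383), length = 19
  seg 6: (23.5,-23.383) -> (26.5,-28.579), length = 6
  seg 7: (26.5,-28.579) -> (22,-20.785), length = 9
  seg 8: (22,-20.785) -> (31.5,-37.239), length = 19
  seg 9: (31.5,-37.239) -> (34.5,-42.435), length = 6
  seg 10: (34.5,-42.435) -> (30,-34.641), length = 9
  seg 11: (30,-34.641) -> (39.5,-51.095), length = 19
  seg 12: (39.5,-51.095) -> (42.5,-56.292), length = 6
  seg 13: (42.5,-56.292) -> (38,-48.497), length = 9
  seg 14: (38,-48.497) -> (47.5,-64.952), length = 19
  seg 15: (47.5,-64.952) -> (50.5,-70.148), length = 6
  seg 16: (50.5,-70.148) -> (46,-62.354), length = 9
  seg 17: (46,-62.354) -> (55.5,-78.808), length = 19
  seg 18: (55.5,-78.808) -> (57.432,-79.326), length = 2
  seg 19: (57.432,-79.326) -> (58.398,-79.585), length = 1
Total = 194

Answer: 194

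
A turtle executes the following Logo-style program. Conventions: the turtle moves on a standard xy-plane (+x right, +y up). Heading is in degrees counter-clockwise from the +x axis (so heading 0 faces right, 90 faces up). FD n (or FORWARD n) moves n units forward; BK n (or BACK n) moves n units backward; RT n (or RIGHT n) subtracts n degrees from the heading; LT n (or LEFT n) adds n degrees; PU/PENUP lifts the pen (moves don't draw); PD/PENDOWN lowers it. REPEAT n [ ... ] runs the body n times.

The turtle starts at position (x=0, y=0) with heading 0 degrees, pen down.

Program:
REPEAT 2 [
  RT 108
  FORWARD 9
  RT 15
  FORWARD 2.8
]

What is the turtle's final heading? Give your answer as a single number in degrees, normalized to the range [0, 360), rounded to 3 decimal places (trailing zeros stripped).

Answer: 114

Derivation:
Executing turtle program step by step:
Start: pos=(0,0), heading=0, pen down
REPEAT 2 [
  -- iteration 1/2 --
  RT 108: heading 0 -> 252
  FD 9: (0,0) -> (-2.781,-8.56) [heading=252, draw]
  RT 15: heading 252 -> 237
  FD 2.8: (-2.781,-8.56) -> (-4.306,-10.908) [heading=237, draw]
  -- iteration 2/2 --
  RT 108: heading 237 -> 129
  FD 9: (-4.306,-10.908) -> (-9.97,-3.913) [heading=129, draw]
  RT 15: heading 129 -> 114
  FD 2.8: (-9.97,-3.913) -> (-11.109,-1.356) [heading=114, draw]
]
Final: pos=(-11.109,-1.356), heading=114, 4 segment(s) drawn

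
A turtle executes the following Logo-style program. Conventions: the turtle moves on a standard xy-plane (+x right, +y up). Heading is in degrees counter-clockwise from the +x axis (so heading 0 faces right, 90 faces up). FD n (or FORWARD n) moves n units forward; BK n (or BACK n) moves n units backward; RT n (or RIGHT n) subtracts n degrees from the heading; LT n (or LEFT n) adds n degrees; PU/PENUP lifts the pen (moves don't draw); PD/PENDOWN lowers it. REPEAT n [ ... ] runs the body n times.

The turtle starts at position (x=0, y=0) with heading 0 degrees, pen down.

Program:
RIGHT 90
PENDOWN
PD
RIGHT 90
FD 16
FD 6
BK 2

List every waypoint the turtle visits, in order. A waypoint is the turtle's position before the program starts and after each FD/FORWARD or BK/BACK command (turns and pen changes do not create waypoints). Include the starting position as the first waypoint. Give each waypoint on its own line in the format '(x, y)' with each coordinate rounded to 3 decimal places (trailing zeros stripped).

Executing turtle program step by step:
Start: pos=(0,0), heading=0, pen down
RT 90: heading 0 -> 270
PD: pen down
PD: pen down
RT 90: heading 270 -> 180
FD 16: (0,0) -> (-16,0) [heading=180, draw]
FD 6: (-16,0) -> (-22,0) [heading=180, draw]
BK 2: (-22,0) -> (-20,0) [heading=180, draw]
Final: pos=(-20,0), heading=180, 3 segment(s) drawn
Waypoints (4 total):
(0, 0)
(-16, 0)
(-22, 0)
(-20, 0)

Answer: (0, 0)
(-16, 0)
(-22, 0)
(-20, 0)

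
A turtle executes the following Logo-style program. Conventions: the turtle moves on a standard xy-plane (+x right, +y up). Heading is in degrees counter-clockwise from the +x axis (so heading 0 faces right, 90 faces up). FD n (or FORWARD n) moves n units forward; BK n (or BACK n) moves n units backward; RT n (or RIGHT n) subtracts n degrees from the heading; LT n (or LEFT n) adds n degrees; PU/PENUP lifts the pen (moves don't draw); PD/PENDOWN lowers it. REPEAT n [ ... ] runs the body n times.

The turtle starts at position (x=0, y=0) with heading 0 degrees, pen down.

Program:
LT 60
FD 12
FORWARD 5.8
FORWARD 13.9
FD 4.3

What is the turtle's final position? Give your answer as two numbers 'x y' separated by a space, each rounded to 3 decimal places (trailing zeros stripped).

Answer: 18 31.177

Derivation:
Executing turtle program step by step:
Start: pos=(0,0), heading=0, pen down
LT 60: heading 0 -> 60
FD 12: (0,0) -> (6,10.392) [heading=60, draw]
FD 5.8: (6,10.392) -> (8.9,15.415) [heading=60, draw]
FD 13.9: (8.9,15.415) -> (15.85,27.453) [heading=60, draw]
FD 4.3: (15.85,27.453) -> (18,31.177) [heading=60, draw]
Final: pos=(18,31.177), heading=60, 4 segment(s) drawn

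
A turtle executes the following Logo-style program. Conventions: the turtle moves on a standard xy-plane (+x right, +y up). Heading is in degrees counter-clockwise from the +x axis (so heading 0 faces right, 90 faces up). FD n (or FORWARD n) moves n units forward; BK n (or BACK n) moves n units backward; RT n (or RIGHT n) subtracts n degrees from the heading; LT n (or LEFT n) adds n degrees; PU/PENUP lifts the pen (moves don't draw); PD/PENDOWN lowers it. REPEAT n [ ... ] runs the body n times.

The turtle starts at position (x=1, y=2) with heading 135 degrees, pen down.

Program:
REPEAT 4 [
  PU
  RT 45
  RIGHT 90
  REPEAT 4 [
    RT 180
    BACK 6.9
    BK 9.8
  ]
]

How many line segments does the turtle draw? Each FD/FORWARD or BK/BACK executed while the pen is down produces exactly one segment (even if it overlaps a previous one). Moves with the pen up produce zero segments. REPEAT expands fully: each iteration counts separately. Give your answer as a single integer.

Answer: 0

Derivation:
Executing turtle program step by step:
Start: pos=(1,2), heading=135, pen down
REPEAT 4 [
  -- iteration 1/4 --
  PU: pen up
  RT 45: heading 135 -> 90
  RT 90: heading 90 -> 0
  REPEAT 4 [
    -- iteration 1/4 --
    RT 180: heading 0 -> 180
    BK 6.9: (1,2) -> (7.9,2) [heading=180, move]
    BK 9.8: (7.9,2) -> (17.7,2) [heading=180, move]
    -- iteration 2/4 --
    RT 180: heading 180 -> 0
    BK 6.9: (17.7,2) -> (10.8,2) [heading=0, move]
    BK 9.8: (10.8,2) -> (1,2) [heading=0, move]
    -- iteration 3/4 --
    RT 180: heading 0 -> 180
    BK 6.9: (1,2) -> (7.9,2) [heading=180, move]
    BK 9.8: (7.9,2) -> (17.7,2) [heading=180, move]
    -- iteration 4/4 --
    RT 180: heading 180 -> 0
    BK 6.9: (17.7,2) -> (10.8,2) [heading=0, move]
    BK 9.8: (10.8,2) -> (1,2) [heading=0, move]
  ]
  -- iteration 2/4 --
  PU: pen up
  RT 45: heading 0 -> 315
  RT 90: heading 315 -> 225
  REPEAT 4 [
    -- iteration 1/4 --
    RT 180: heading 225 -> 45
    BK 6.9: (1,2) -> (-3.879,-2.879) [heading=45, move]
    BK 9.8: (-3.879,-2.879) -> (-10.809,-9.809) [heading=45, move]
    -- iteration 2/4 --
    RT 180: heading 45 -> 225
    BK 6.9: (-10.809,-9.809) -> (-5.93,-4.93) [heading=225, move]
    BK 9.8: (-5.93,-4.93) -> (1,2) [heading=225, move]
    -- iteration 3/4 --
    RT 180: heading 225 -> 45
    BK 6.9: (1,2) -> (-3.879,-2.879) [heading=45, move]
    BK 9.8: (-3.879,-2.879) -> (-10.809,-9.809) [heading=45, move]
    -- iteration 4/4 --
    RT 180: heading 45 -> 225
    BK 6.9: (-10.809,-9.809) -> (-5.93,-4.93) [heading=225, move]
    BK 9.8: (-5.93,-4.93) -> (1,2) [heading=225, move]
  ]
  -- iteration 3/4 --
  PU: pen up
  RT 45: heading 225 -> 180
  RT 90: heading 180 -> 90
  REPEAT 4 [
    -- iteration 1/4 --
    RT 180: heading 90 -> 270
    BK 6.9: (1,2) -> (1,8.9) [heading=270, move]
    BK 9.8: (1,8.9) -> (1,18.7) [heading=270, move]
    -- iteration 2/4 --
    RT 180: heading 270 -> 90
    BK 6.9: (1,18.7) -> (1,11.8) [heading=90, move]
    BK 9.8: (1,11.8) -> (1,2) [heading=90, move]
    -- iteration 3/4 --
    RT 180: heading 90 -> 270
    BK 6.9: (1,2) -> (1,8.9) [heading=270, move]
    BK 9.8: (1,8.9) -> (1,18.7) [heading=270, move]
    -- iteration 4/4 --
    RT 180: heading 270 -> 90
    BK 6.9: (1,18.7) -> (1,11.8) [heading=90, move]
    BK 9.8: (1,11.8) -> (1,2) [heading=90, move]
  ]
  -- iteration 4/4 --
  PU: pen up
  RT 45: heading 90 -> 45
  RT 90: heading 45 -> 315
  REPEAT 4 [
    -- iteration 1/4 --
    RT 180: heading 315 -> 135
    BK 6.9: (1,2) -> (5.879,-2.879) [heading=135, move]
    BK 9.8: (5.879,-2.879) -> (12.809,-9.809) [heading=135, move]
    -- iteration 2/4 --
    RT 180: heading 135 -> 315
    BK 6.9: (12.809,-9.809) -> (7.93,-4.93) [heading=315, move]
    BK 9.8: (7.93,-4.93) -> (1,2) [heading=315, move]
    -- iteration 3/4 --
    RT 180: heading 315 -> 135
    BK 6.9: (1,2) -> (5.879,-2.879) [heading=135, move]
    BK 9.8: (5.879,-2.879) -> (12.809,-9.809) [heading=135, move]
    -- iteration 4/4 --
    RT 180: heading 135 -> 315
    BK 6.9: (12.809,-9.809) -> (7.93,-4.93) [heading=315, move]
    BK 9.8: (7.93,-4.93) -> (1,2) [heading=315, move]
  ]
]
Final: pos=(1,2), heading=315, 0 segment(s) drawn
Segments drawn: 0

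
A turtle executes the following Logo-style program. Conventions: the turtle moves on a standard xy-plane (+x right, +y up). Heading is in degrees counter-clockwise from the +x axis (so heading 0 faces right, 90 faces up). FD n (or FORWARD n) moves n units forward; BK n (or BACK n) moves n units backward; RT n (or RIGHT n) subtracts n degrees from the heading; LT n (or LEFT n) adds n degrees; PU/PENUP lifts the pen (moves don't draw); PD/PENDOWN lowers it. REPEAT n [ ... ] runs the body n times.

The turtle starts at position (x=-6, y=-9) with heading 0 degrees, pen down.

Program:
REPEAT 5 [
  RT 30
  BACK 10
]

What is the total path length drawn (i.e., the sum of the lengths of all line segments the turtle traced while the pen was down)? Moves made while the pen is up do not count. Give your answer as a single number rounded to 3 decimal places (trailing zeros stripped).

Executing turtle program step by step:
Start: pos=(-6,-9), heading=0, pen down
REPEAT 5 [
  -- iteration 1/5 --
  RT 30: heading 0 -> 330
  BK 10: (-6,-9) -> (-14.66,-4) [heading=330, draw]
  -- iteration 2/5 --
  RT 30: heading 330 -> 300
  BK 10: (-14.66,-4) -> (-19.66,4.66) [heading=300, draw]
  -- iteration 3/5 --
  RT 30: heading 300 -> 270
  BK 10: (-19.66,4.66) -> (-19.66,14.66) [heading=270, draw]
  -- iteration 4/5 --
  RT 30: heading 270 -> 240
  BK 10: (-19.66,14.66) -> (-14.66,23.321) [heading=240, draw]
  -- iteration 5/5 --
  RT 30: heading 240 -> 210
  BK 10: (-14.66,23.321) -> (-6,28.321) [heading=210, draw]
]
Final: pos=(-6,28.321), heading=210, 5 segment(s) drawn

Segment lengths:
  seg 1: (-6,-9) -> (-14.66,-4), length = 10
  seg 2: (-14.66,-4) -> (-19.66,4.66), length = 10
  seg 3: (-19.66,4.66) -> (-19.66,14.66), length = 10
  seg 4: (-19.66,14.66) -> (-14.66,23.321), length = 10
  seg 5: (-14.66,23.321) -> (-6,28.321), length = 10
Total = 50

Answer: 50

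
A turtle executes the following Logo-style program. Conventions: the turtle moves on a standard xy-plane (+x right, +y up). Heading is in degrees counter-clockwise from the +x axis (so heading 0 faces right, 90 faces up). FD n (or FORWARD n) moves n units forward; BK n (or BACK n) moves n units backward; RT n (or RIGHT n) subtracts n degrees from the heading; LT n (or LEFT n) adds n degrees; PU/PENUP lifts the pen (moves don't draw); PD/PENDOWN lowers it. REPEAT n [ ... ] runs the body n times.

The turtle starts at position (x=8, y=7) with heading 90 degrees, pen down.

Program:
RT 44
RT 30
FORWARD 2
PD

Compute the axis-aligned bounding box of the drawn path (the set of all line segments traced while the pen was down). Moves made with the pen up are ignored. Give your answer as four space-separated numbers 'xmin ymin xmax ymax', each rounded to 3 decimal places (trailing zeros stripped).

Executing turtle program step by step:
Start: pos=(8,7), heading=90, pen down
RT 44: heading 90 -> 46
RT 30: heading 46 -> 16
FD 2: (8,7) -> (9.923,7.551) [heading=16, draw]
PD: pen down
Final: pos=(9.923,7.551), heading=16, 1 segment(s) drawn

Segment endpoints: x in {8, 9.923}, y in {7, 7.551}
xmin=8, ymin=7, xmax=9.923, ymax=7.551

Answer: 8 7 9.923 7.551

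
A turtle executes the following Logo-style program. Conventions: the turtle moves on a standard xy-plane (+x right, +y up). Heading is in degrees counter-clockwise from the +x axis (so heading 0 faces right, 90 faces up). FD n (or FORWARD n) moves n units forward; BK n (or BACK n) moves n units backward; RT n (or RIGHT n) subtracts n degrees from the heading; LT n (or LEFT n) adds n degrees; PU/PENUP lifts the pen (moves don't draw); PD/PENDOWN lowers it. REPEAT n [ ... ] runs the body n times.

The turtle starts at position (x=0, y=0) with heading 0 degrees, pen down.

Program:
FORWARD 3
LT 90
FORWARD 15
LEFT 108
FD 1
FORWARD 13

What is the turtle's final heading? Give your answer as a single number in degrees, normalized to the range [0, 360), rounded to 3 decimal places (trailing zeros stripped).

Answer: 198

Derivation:
Executing turtle program step by step:
Start: pos=(0,0), heading=0, pen down
FD 3: (0,0) -> (3,0) [heading=0, draw]
LT 90: heading 0 -> 90
FD 15: (3,0) -> (3,15) [heading=90, draw]
LT 108: heading 90 -> 198
FD 1: (3,15) -> (2.049,14.691) [heading=198, draw]
FD 13: (2.049,14.691) -> (-10.315,10.674) [heading=198, draw]
Final: pos=(-10.315,10.674), heading=198, 4 segment(s) drawn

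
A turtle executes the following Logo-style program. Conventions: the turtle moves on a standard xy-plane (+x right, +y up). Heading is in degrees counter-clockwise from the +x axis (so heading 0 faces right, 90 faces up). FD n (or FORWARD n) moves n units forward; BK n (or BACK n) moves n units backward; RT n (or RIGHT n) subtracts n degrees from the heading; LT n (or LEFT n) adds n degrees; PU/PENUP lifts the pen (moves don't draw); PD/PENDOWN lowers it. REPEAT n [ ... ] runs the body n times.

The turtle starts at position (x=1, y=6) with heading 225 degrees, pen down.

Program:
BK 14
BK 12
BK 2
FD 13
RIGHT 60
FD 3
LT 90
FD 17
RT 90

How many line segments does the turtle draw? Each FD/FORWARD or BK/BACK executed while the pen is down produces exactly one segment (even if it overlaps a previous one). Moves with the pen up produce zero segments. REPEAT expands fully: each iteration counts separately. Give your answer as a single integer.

Executing turtle program step by step:
Start: pos=(1,6), heading=225, pen down
BK 14: (1,6) -> (10.899,15.899) [heading=225, draw]
BK 12: (10.899,15.899) -> (19.385,24.385) [heading=225, draw]
BK 2: (19.385,24.385) -> (20.799,25.799) [heading=225, draw]
FD 13: (20.799,25.799) -> (11.607,16.607) [heading=225, draw]
RT 60: heading 225 -> 165
FD 3: (11.607,16.607) -> (8.709,17.383) [heading=165, draw]
LT 90: heading 165 -> 255
FD 17: (8.709,17.383) -> (4.309,0.962) [heading=255, draw]
RT 90: heading 255 -> 165
Final: pos=(4.309,0.962), heading=165, 6 segment(s) drawn
Segments drawn: 6

Answer: 6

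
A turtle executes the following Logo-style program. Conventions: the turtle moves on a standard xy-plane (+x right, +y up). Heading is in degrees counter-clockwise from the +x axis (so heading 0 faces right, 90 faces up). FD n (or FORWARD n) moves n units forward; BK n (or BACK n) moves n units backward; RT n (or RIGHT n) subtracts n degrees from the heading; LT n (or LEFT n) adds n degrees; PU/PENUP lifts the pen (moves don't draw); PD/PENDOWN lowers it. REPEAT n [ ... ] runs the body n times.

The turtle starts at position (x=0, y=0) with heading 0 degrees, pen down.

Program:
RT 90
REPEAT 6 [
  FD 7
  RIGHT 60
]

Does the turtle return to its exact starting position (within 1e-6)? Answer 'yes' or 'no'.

Answer: yes

Derivation:
Executing turtle program step by step:
Start: pos=(0,0), heading=0, pen down
RT 90: heading 0 -> 270
REPEAT 6 [
  -- iteration 1/6 --
  FD 7: (0,0) -> (0,-7) [heading=270, draw]
  RT 60: heading 270 -> 210
  -- iteration 2/6 --
  FD 7: (0,-7) -> (-6.062,-10.5) [heading=210, draw]
  RT 60: heading 210 -> 150
  -- iteration 3/6 --
  FD 7: (-6.062,-10.5) -> (-12.124,-7) [heading=150, draw]
  RT 60: heading 150 -> 90
  -- iteration 4/6 --
  FD 7: (-12.124,-7) -> (-12.124,0) [heading=90, draw]
  RT 60: heading 90 -> 30
  -- iteration 5/6 --
  FD 7: (-12.124,0) -> (-6.062,3.5) [heading=30, draw]
  RT 60: heading 30 -> 330
  -- iteration 6/6 --
  FD 7: (-6.062,3.5) -> (0,0) [heading=330, draw]
  RT 60: heading 330 -> 270
]
Final: pos=(0,0), heading=270, 6 segment(s) drawn

Start position: (0, 0)
Final position: (0, 0)
Distance = 0; < 1e-6 -> CLOSED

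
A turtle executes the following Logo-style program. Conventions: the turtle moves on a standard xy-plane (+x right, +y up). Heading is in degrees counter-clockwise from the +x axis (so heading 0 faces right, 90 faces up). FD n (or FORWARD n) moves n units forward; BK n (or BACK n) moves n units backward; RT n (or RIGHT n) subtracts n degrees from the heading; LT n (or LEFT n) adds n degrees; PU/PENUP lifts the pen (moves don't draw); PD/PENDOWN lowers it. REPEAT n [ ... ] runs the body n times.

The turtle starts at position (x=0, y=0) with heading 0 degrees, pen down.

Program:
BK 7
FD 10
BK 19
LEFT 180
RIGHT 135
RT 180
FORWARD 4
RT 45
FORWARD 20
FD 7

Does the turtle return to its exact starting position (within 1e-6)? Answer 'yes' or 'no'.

Executing turtle program step by step:
Start: pos=(0,0), heading=0, pen down
BK 7: (0,0) -> (-7,0) [heading=0, draw]
FD 10: (-7,0) -> (3,0) [heading=0, draw]
BK 19: (3,0) -> (-16,0) [heading=0, draw]
LT 180: heading 0 -> 180
RT 135: heading 180 -> 45
RT 180: heading 45 -> 225
FD 4: (-16,0) -> (-18.828,-2.828) [heading=225, draw]
RT 45: heading 225 -> 180
FD 20: (-18.828,-2.828) -> (-38.828,-2.828) [heading=180, draw]
FD 7: (-38.828,-2.828) -> (-45.828,-2.828) [heading=180, draw]
Final: pos=(-45.828,-2.828), heading=180, 6 segment(s) drawn

Start position: (0, 0)
Final position: (-45.828, -2.828)
Distance = 45.916; >= 1e-6 -> NOT closed

Answer: no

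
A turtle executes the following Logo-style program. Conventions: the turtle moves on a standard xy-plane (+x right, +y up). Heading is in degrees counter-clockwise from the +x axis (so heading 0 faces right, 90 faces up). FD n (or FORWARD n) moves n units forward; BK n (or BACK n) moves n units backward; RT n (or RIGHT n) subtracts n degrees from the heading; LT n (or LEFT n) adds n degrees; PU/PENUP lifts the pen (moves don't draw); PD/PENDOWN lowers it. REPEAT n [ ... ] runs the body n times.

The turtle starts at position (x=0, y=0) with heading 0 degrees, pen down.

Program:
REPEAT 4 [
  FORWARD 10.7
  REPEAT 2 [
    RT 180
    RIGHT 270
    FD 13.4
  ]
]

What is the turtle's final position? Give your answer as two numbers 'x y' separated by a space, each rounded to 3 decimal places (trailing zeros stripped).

Answer: 0 0

Derivation:
Executing turtle program step by step:
Start: pos=(0,0), heading=0, pen down
REPEAT 4 [
  -- iteration 1/4 --
  FD 10.7: (0,0) -> (10.7,0) [heading=0, draw]
  REPEAT 2 [
    -- iteration 1/2 --
    RT 180: heading 0 -> 180
    RT 270: heading 180 -> 270
    FD 13.4: (10.7,0) -> (10.7,-13.4) [heading=270, draw]
    -- iteration 2/2 --
    RT 180: heading 270 -> 90
    RT 270: heading 90 -> 180
    FD 13.4: (10.7,-13.4) -> (-2.7,-13.4) [heading=180, draw]
  ]
  -- iteration 2/4 --
  FD 10.7: (-2.7,-13.4) -> (-13.4,-13.4) [heading=180, draw]
  REPEAT 2 [
    -- iteration 1/2 --
    RT 180: heading 180 -> 0
    RT 270: heading 0 -> 90
    FD 13.4: (-13.4,-13.4) -> (-13.4,0) [heading=90, draw]
    -- iteration 2/2 --
    RT 180: heading 90 -> 270
    RT 270: heading 270 -> 0
    FD 13.4: (-13.4,0) -> (0,0) [heading=0, draw]
  ]
  -- iteration 3/4 --
  FD 10.7: (0,0) -> (10.7,0) [heading=0, draw]
  REPEAT 2 [
    -- iteration 1/2 --
    RT 180: heading 0 -> 180
    RT 270: heading 180 -> 270
    FD 13.4: (10.7,0) -> (10.7,-13.4) [heading=270, draw]
    -- iteration 2/2 --
    RT 180: heading 270 -> 90
    RT 270: heading 90 -> 180
    FD 13.4: (10.7,-13.4) -> (-2.7,-13.4) [heading=180, draw]
  ]
  -- iteration 4/4 --
  FD 10.7: (-2.7,-13.4) -> (-13.4,-13.4) [heading=180, draw]
  REPEAT 2 [
    -- iteration 1/2 --
    RT 180: heading 180 -> 0
    RT 270: heading 0 -> 90
    FD 13.4: (-13.4,-13.4) -> (-13.4,0) [heading=90, draw]
    -- iteration 2/2 --
    RT 180: heading 90 -> 270
    RT 270: heading 270 -> 0
    FD 13.4: (-13.4,0) -> (0,0) [heading=0, draw]
  ]
]
Final: pos=(0,0), heading=0, 12 segment(s) drawn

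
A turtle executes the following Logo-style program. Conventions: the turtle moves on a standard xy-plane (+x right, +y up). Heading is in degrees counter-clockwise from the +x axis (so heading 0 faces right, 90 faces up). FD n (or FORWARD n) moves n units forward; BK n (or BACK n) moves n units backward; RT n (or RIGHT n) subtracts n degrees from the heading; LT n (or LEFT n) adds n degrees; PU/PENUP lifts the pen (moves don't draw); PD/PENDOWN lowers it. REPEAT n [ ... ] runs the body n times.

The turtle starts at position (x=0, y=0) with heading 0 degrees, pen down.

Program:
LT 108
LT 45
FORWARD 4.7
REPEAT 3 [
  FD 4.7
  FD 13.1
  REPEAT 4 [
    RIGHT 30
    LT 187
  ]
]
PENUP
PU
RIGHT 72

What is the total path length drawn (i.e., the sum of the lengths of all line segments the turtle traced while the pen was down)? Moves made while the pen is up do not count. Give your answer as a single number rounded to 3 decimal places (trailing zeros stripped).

Answer: 58.1

Derivation:
Executing turtle program step by step:
Start: pos=(0,0), heading=0, pen down
LT 108: heading 0 -> 108
LT 45: heading 108 -> 153
FD 4.7: (0,0) -> (-4.188,2.134) [heading=153, draw]
REPEAT 3 [
  -- iteration 1/3 --
  FD 4.7: (-4.188,2.134) -> (-8.375,4.268) [heading=153, draw]
  FD 13.1: (-8.375,4.268) -> (-20.048,10.215) [heading=153, draw]
  REPEAT 4 [
    -- iteration 1/4 --
    RT 30: heading 153 -> 123
    LT 187: heading 123 -> 310
    -- iteration 2/4 --
    RT 30: heading 310 -> 280
    LT 187: heading 280 -> 107
    -- iteration 3/4 --
    RT 30: heading 107 -> 77
    LT 187: heading 77 -> 264
    -- iteration 4/4 --
    RT 30: heading 264 -> 234
    LT 187: heading 234 -> 61
  ]
  -- iteration 2/3 --
  FD 4.7: (-20.048,10.215) -> (-17.769,14.325) [heading=61, draw]
  FD 13.1: (-17.769,14.325) -> (-11.418,25.783) [heading=61, draw]
  REPEAT 4 [
    -- iteration 1/4 --
    RT 30: heading 61 -> 31
    LT 187: heading 31 -> 218
    -- iteration 2/4 --
    RT 30: heading 218 -> 188
    LT 187: heading 188 -> 15
    -- iteration 3/4 --
    RT 30: heading 15 -> 345
    LT 187: heading 345 -> 172
    -- iteration 4/4 --
    RT 30: heading 172 -> 142
    LT 187: heading 142 -> 329
  ]
  -- iteration 3/3 --
  FD 4.7: (-11.418,25.783) -> (-7.389,23.362) [heading=329, draw]
  FD 13.1: (-7.389,23.362) -> (3.84,16.615) [heading=329, draw]
  REPEAT 4 [
    -- iteration 1/4 --
    RT 30: heading 329 -> 299
    LT 187: heading 299 -> 126
    -- iteration 2/4 --
    RT 30: heading 126 -> 96
    LT 187: heading 96 -> 283
    -- iteration 3/4 --
    RT 30: heading 283 -> 253
    LT 187: heading 253 -> 80
    -- iteration 4/4 --
    RT 30: heading 80 -> 50
    LT 187: heading 50 -> 237
  ]
]
PU: pen up
PU: pen up
RT 72: heading 237 -> 165
Final: pos=(3.84,16.615), heading=165, 7 segment(s) drawn

Segment lengths:
  seg 1: (0,0) -> (-4.188,2.134), length = 4.7
  seg 2: (-4.188,2.134) -> (-8.375,4.268), length = 4.7
  seg 3: (-8.375,4.268) -> (-20.048,10.215), length = 13.1
  seg 4: (-20.048,10.215) -> (-17.769,14.325), length = 4.7
  seg 5: (-17.769,14.325) -> (-11.418,25.783), length = 13.1
  seg 6: (-11.418,25.783) -> (-7.389,23.362), length = 4.7
  seg 7: (-7.389,23.362) -> (3.84,16.615), length = 13.1
Total = 58.1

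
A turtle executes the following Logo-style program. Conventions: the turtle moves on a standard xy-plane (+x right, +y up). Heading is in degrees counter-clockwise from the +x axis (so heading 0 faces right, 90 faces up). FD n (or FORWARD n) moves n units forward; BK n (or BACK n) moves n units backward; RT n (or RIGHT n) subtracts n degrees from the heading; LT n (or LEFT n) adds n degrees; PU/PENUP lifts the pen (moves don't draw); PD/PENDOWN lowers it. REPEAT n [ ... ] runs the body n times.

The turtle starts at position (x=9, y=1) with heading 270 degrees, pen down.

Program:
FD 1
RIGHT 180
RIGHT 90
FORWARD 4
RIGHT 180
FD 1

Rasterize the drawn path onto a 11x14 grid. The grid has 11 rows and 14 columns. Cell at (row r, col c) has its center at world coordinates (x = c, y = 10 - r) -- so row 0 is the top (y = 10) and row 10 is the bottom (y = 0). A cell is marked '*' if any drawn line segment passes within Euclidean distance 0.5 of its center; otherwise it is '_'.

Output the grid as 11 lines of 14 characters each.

Answer: ______________
______________
______________
______________
______________
______________
______________
______________
______________
_________*____
_________*****

Derivation:
Segment 0: (9,1) -> (9,0)
Segment 1: (9,0) -> (13,0)
Segment 2: (13,0) -> (12,-0)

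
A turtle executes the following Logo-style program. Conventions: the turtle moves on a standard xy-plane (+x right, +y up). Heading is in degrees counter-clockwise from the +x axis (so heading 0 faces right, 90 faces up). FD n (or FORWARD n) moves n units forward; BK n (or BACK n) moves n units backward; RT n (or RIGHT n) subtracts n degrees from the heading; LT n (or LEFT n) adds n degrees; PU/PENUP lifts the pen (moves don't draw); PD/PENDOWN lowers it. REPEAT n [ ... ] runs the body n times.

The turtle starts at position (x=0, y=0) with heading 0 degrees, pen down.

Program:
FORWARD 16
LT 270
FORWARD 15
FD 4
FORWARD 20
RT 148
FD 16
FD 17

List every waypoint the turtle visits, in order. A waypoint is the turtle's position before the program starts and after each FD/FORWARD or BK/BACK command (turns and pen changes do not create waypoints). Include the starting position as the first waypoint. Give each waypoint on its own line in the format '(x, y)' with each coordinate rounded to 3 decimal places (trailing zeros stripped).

Executing turtle program step by step:
Start: pos=(0,0), heading=0, pen down
FD 16: (0,0) -> (16,0) [heading=0, draw]
LT 270: heading 0 -> 270
FD 15: (16,0) -> (16,-15) [heading=270, draw]
FD 4: (16,-15) -> (16,-19) [heading=270, draw]
FD 20: (16,-19) -> (16,-39) [heading=270, draw]
RT 148: heading 270 -> 122
FD 16: (16,-39) -> (7.521,-25.431) [heading=122, draw]
FD 17: (7.521,-25.431) -> (-1.487,-11.014) [heading=122, draw]
Final: pos=(-1.487,-11.014), heading=122, 6 segment(s) drawn
Waypoints (7 total):
(0, 0)
(16, 0)
(16, -15)
(16, -19)
(16, -39)
(7.521, -25.431)
(-1.487, -11.014)

Answer: (0, 0)
(16, 0)
(16, -15)
(16, -19)
(16, -39)
(7.521, -25.431)
(-1.487, -11.014)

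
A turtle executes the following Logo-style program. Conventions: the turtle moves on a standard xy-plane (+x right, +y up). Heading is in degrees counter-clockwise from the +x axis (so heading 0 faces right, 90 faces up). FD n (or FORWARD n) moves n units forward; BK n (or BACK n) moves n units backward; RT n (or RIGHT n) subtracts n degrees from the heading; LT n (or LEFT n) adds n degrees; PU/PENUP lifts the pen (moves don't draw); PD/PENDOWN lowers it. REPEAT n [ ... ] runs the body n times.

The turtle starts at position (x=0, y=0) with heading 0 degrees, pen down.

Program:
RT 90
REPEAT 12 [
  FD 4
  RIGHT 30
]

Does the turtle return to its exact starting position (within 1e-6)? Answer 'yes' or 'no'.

Answer: yes

Derivation:
Executing turtle program step by step:
Start: pos=(0,0), heading=0, pen down
RT 90: heading 0 -> 270
REPEAT 12 [
  -- iteration 1/12 --
  FD 4: (0,0) -> (0,-4) [heading=270, draw]
  RT 30: heading 270 -> 240
  -- iteration 2/12 --
  FD 4: (0,-4) -> (-2,-7.464) [heading=240, draw]
  RT 30: heading 240 -> 210
  -- iteration 3/12 --
  FD 4: (-2,-7.464) -> (-5.464,-9.464) [heading=210, draw]
  RT 30: heading 210 -> 180
  -- iteration 4/12 --
  FD 4: (-5.464,-9.464) -> (-9.464,-9.464) [heading=180, draw]
  RT 30: heading 180 -> 150
  -- iteration 5/12 --
  FD 4: (-9.464,-9.464) -> (-12.928,-7.464) [heading=150, draw]
  RT 30: heading 150 -> 120
  -- iteration 6/12 --
  FD 4: (-12.928,-7.464) -> (-14.928,-4) [heading=120, draw]
  RT 30: heading 120 -> 90
  -- iteration 7/12 --
  FD 4: (-14.928,-4) -> (-14.928,0) [heading=90, draw]
  RT 30: heading 90 -> 60
  -- iteration 8/12 --
  FD 4: (-14.928,0) -> (-12.928,3.464) [heading=60, draw]
  RT 30: heading 60 -> 30
  -- iteration 9/12 --
  FD 4: (-12.928,3.464) -> (-9.464,5.464) [heading=30, draw]
  RT 30: heading 30 -> 0
  -- iteration 10/12 --
  FD 4: (-9.464,5.464) -> (-5.464,5.464) [heading=0, draw]
  RT 30: heading 0 -> 330
  -- iteration 11/12 --
  FD 4: (-5.464,5.464) -> (-2,3.464) [heading=330, draw]
  RT 30: heading 330 -> 300
  -- iteration 12/12 --
  FD 4: (-2,3.464) -> (0,0) [heading=300, draw]
  RT 30: heading 300 -> 270
]
Final: pos=(0,0), heading=270, 12 segment(s) drawn

Start position: (0, 0)
Final position: (0, 0)
Distance = 0; < 1e-6 -> CLOSED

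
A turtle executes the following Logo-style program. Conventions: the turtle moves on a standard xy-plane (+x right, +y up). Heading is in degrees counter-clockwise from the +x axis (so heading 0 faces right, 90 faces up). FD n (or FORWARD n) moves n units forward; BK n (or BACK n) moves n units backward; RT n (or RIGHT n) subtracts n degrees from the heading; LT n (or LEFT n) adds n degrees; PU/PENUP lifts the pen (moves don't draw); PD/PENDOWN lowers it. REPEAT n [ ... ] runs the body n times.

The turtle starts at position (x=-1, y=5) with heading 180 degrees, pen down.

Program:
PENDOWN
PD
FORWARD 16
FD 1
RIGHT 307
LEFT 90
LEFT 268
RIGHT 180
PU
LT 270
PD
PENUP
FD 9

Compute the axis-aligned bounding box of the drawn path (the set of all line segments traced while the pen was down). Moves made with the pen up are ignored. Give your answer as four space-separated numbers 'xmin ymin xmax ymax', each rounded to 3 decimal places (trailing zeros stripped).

Executing turtle program step by step:
Start: pos=(-1,5), heading=180, pen down
PD: pen down
PD: pen down
FD 16: (-1,5) -> (-17,5) [heading=180, draw]
FD 1: (-17,5) -> (-18,5) [heading=180, draw]
RT 307: heading 180 -> 233
LT 90: heading 233 -> 323
LT 268: heading 323 -> 231
RT 180: heading 231 -> 51
PU: pen up
LT 270: heading 51 -> 321
PD: pen down
PU: pen up
FD 9: (-18,5) -> (-11.006,-0.664) [heading=321, move]
Final: pos=(-11.006,-0.664), heading=321, 2 segment(s) drawn

Segment endpoints: x in {-18, -17, -1}, y in {5, 5}
xmin=-18, ymin=5, xmax=-1, ymax=5

Answer: -18 5 -1 5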